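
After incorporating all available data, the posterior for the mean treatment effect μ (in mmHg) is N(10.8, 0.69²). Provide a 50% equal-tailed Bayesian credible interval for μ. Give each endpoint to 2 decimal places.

The posterior is symmetric, so the 50% equal-tailed interval is μ = 10.8 ± z·0.69 with z = 0.674.
Half-width: 0.674 × 0.69 = 0.47.
10.8 − 0.47 = 10.33; 10.8 + 0.47 = 11.27.

[10.33, 11.27]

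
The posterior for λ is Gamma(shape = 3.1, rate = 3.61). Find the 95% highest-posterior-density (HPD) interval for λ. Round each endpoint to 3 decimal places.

The posterior is unimodal and skewed, so the HPD interval has equal density at both endpoints and is the shortest 95% interval.
Solving f(0.094) = f(1.817) with F(1.817) − F(0.094) = 0.95 gives [0.094, 1.817].
For comparison, the equal-tailed interval is [0.183, 2.045]; the HPD is narrower and shifted toward the mode.

[0.094, 1.817]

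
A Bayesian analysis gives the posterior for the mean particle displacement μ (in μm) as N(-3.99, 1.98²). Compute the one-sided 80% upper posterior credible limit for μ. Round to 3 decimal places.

-2.324

Need U with P(μ ≤ U) = 0.80: U = -3.99 + z_{0.2}·1.98.
z = 0.842; U = -3.99 + 0.842 × 1.98 = -2.324.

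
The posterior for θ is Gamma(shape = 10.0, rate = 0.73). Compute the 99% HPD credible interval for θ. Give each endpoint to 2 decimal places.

[4.48, 26.29]

The posterior is unimodal and skewed, so the HPD interval has equal density at both endpoints and is the shortest 99% interval.
Solving f(4.48) = f(26.29) with F(26.29) − F(4.48) = 0.99 gives [4.48, 26.29].
For comparison, the equal-tailed interval is [5.09, 27.40]; the HPD is narrower and shifted toward the mode.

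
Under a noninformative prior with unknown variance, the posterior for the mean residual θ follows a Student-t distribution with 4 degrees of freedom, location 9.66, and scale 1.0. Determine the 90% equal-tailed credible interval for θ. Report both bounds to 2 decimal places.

[7.53, 11.79]

The t_4 distribution is symmetric; the 90% interval is 9.66 ± t·1.0 with t_{0.95,4} = 2.132.
Half-width: 2.132 × 1.0 = 2.13.
9.66 − 2.13 = 7.53; 9.66 + 2.13 = 11.79.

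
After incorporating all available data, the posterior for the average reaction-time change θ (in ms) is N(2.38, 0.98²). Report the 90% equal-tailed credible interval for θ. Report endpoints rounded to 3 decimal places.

The posterior is symmetric, so the 90% equal-tailed interval is θ = 2.38 ± z·0.98 with z = 1.645.
Half-width: 1.645 × 0.98 = 1.612.
2.38 − 1.612 = 0.768; 2.38 + 1.612 = 3.992.

[0.768, 3.992]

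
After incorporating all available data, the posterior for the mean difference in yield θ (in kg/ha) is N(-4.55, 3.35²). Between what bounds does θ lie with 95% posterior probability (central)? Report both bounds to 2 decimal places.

[-11.12, 2.02]

The posterior is symmetric, so the 95% equal-tailed interval is θ = -4.55 ± z·3.35 with z = 1.960.
Half-width: 1.960 × 3.35 = 6.57.
-4.55 − 6.57 = -11.12; -4.55 + 6.57 = 2.02.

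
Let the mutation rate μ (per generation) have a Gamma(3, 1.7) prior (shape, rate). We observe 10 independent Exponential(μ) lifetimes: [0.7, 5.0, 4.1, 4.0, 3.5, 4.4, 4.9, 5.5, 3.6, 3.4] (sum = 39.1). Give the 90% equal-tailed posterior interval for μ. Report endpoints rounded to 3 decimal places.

[0.188, 0.477]

Posterior: Gamma(3+10, 1.7+39.1) = Gamma(13, 40.8) (shape, rate).
Equal-tailed 90% interval: Gamma(13, 40.8) quantiles at 0.05 and 0.95.
Posterior mean ≈ 0.319, SD ≈ 0.088; a Normal approximation gives roughly [0.173, 0.464].
Exact: lower = 0.188; upper = 0.477.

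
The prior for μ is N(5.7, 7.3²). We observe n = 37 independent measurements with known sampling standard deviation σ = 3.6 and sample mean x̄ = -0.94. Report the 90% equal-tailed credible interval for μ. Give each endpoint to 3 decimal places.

Posterior precision = 1/7.3² + 37/3.6² = 0.0188 + 2.8549 = 2.8737, so posterior SD = 0.5899.
Posterior mean = (5.7/7.3² + 37·-0.94/3.6²) / 2.8737 = -0.8966.
Interval: -0.8966 ± 1.645 × 0.5899 → [-1.867, 0.074].

[-1.867, 0.074]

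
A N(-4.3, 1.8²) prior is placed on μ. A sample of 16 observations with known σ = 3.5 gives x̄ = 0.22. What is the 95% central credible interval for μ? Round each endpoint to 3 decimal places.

Posterior precision = 1/1.8² + 16/3.5² = 0.3086 + 1.3061 = 1.6148, so posterior SD = 0.7869.
Posterior mean = (-4.3/1.8² + 16·0.22/3.5²) / 1.6148 = -0.6439.
Interval: -0.6439 ± 1.960 × 0.7869 → [-2.186, 0.898].

[-2.186, 0.898]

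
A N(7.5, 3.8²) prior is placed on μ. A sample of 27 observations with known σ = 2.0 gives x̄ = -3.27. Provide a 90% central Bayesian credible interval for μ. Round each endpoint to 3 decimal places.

Posterior precision = 1/3.8² + 27/2.0² = 0.0693 + 6.7500 = 6.8193, so posterior SD = 0.3829.
Posterior mean = (7.5/3.8² + 27·-3.27/2.0²) / 6.8193 = -3.1606.
Interval: -3.1606 ± 1.645 × 0.3829 → [-3.791, -2.531].

[-3.791, -2.531]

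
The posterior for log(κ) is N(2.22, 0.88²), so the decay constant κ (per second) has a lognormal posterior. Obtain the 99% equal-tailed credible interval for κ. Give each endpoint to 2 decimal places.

On the log scale the 99% interval is 2.22 ± 2.576 × 0.88 = [-0.0467, 4.4867].
Exponentiate: [e^-0.0467, e^4.4867] = [0.95, 88.83].

[0.95, 88.83]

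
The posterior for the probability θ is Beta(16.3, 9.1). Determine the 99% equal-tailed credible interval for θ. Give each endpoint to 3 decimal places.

[0.390, 0.853]

Posterior: Beta(16.3, 9.1).
Equal-tailed 99% interval: the 0.005 and 0.995 quantiles of Beta(16.3, 9.1).
Posterior mean ≈ 0.642, SD ≈ 0.093; a Normal approximation gives roughly [0.401, 0.882].
Exact: F⁻¹(0.005) = 0.390; F⁻¹(0.995) = 0.853.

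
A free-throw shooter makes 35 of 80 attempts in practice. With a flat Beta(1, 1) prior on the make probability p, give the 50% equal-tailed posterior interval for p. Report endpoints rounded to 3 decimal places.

Posterior: Beta(1+35, 1+45) = Beta(36, 46).
Equal-tailed 50% interval: the 0.25 and 0.75 quantiles of Beta(36, 46).
Posterior mean ≈ 0.439, SD ≈ 0.054; a Normal approximation gives roughly [0.402, 0.476].
Exact: F⁻¹(0.25) = 0.402; F⁻¹(0.75) = 0.476.

[0.402, 0.476]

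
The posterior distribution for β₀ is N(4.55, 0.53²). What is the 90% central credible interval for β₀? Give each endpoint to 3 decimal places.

[3.678, 5.422]

The posterior is symmetric, so the 90% equal-tailed interval is β₀ = 4.55 ± z·0.53 with z = 1.645.
Half-width: 1.645 × 0.53 = 0.872.
4.55 − 0.872 = 3.678; 4.55 + 0.872 = 5.422.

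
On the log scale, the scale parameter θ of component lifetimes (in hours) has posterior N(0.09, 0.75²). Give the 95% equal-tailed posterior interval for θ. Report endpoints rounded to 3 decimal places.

On the log scale the 95% interval is 0.09 ± 1.960 × 0.75 = [-1.3800, 1.5600].
Exponentiate: [e^-1.3800, e^1.5600] = [0.252, 4.759].

[0.252, 4.759]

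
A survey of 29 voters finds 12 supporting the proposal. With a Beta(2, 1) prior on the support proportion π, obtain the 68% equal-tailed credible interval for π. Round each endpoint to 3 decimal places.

[0.350, 0.525]

Posterior: Beta(2+12, 1+17) = Beta(14, 18).
Equal-tailed 68% interval: the 0.16 and 0.84 quantiles of Beta(14, 18).
Posterior mean ≈ 0.438, SD ≈ 0.086; a Normal approximation gives roughly [0.352, 0.523].
Exact: F⁻¹(0.16) = 0.350; F⁻¹(0.84) = 0.525.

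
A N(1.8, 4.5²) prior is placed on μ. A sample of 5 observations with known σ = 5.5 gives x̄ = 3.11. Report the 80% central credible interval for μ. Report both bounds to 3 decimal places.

[0.043, 5.575]

Posterior precision = 1/4.5² + 5/5.5² = 0.0494 + 0.1653 = 0.2147, so posterior SD = 2.1583.
Posterior mean = (1.8/4.5² + 5·3.11/5.5²) / 0.2147 = 2.8087.
Interval: 2.8087 ± 1.282 × 2.1583 → [0.043, 5.575].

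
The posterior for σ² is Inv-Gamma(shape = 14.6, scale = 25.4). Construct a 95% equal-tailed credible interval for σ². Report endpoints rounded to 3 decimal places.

Inverse-Gamma(14.6, 25.4) quantiles: F⁻¹(0.025) and F⁻¹(0.975).
Equivalently, 1/σ² ~ Gamma(14.6, rate = 25.4); invert its 0.975 and 0.025 quantiles.
Posterior mean ≈ 1.868, SD ≈ 0.526; a Normal approximation gives roughly [0.836, 2.899].
Exact: lower = 1.105; upper = 3.137.

[1.105, 3.137]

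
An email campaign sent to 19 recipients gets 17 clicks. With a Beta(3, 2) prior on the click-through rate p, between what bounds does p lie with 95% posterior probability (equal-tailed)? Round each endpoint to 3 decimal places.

Posterior: Beta(3+17, 2+2) = Beta(20, 4).
Equal-tailed 95% interval: the 0.025 and 0.975 quantiles of Beta(20, 4).
Posterior mean ≈ 0.833, SD ≈ 0.075; a Normal approximation gives roughly [0.687, 0.979].
Exact: F⁻¹(0.025) = 0.664; F⁻¹(0.975) = 0.950.

[0.664, 0.950]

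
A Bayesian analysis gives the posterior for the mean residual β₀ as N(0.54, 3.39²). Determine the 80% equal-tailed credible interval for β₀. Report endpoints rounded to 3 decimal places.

[-3.804, 4.884]

The posterior is symmetric, so the 80% equal-tailed interval is β₀ = 0.54 ± z·3.39 with z = 1.282.
Half-width: 1.282 × 3.39 = 4.344.
0.54 − 4.344 = -3.804; 0.54 + 4.344 = 4.884.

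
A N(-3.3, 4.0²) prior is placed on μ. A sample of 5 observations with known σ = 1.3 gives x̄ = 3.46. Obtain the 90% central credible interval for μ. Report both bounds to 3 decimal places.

[2.374, 4.266]

Posterior precision = 1/4.0² + 5/1.3² = 0.0625 + 2.9586 = 3.0211, so posterior SD = 0.5753.
Posterior mean = (-3.3/4.0² + 5·3.46/1.3²) / 3.0211 = 3.3201.
Interval: 3.3201 ± 1.645 × 0.5753 → [2.374, 4.266].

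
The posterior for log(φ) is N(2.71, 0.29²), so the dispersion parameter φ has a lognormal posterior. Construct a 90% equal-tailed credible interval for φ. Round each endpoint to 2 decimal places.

[9.33, 24.22]

On the log scale the 90% interval is 2.71 ± 1.645 × 0.29 = [2.2330, 3.1870].
Exponentiate: [e^2.2330, e^3.1870] = [9.33, 24.22].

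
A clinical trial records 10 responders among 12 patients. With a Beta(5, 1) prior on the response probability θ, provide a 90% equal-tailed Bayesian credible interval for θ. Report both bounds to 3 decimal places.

[0.674, 0.950]

Posterior: Beta(5+10, 1+2) = Beta(15, 3).
Equal-tailed 90% interval: the 0.05 and 0.95 quantiles of Beta(15, 3).
Posterior mean ≈ 0.833, SD ≈ 0.085; a Normal approximation gives roughly [0.693, 0.974].
Exact: F⁻¹(0.05) = 0.674; F⁻¹(0.95) = 0.950.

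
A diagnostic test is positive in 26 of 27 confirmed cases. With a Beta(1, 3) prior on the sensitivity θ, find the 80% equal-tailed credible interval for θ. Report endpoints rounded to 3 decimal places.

Posterior: Beta(1+26, 3+1) = Beta(27, 4).
Equal-tailed 80% interval: the 0.1 and 0.9 quantiles of Beta(27, 4).
Posterior mean ≈ 0.871, SD ≈ 0.059; a Normal approximation gives roughly [0.795, 0.947].
Exact: F⁻¹(0.1) = 0.791; F⁻¹(0.9) = 0.941.

[0.791, 0.941]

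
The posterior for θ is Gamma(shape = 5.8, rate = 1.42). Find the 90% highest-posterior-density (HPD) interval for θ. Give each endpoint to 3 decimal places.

[1.410, 6.657]

The posterior is unimodal and skewed, so the HPD interval has equal density at both endpoints and is the shortest 90% interval.
Solving f(1.410) = f(6.657) with F(6.657) − F(1.410) = 0.90 gives [1.410, 6.657].
For comparison, the equal-tailed interval is [1.748, 7.214]; the HPD is narrower and shifted toward the mode.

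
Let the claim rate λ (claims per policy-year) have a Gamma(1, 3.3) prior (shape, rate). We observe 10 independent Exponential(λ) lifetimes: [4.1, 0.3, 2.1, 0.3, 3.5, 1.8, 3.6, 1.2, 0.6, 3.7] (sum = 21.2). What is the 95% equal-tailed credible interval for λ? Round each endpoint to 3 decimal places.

[0.224, 0.751]

Posterior: Gamma(1+10, 3.3+21.2) = Gamma(11, 24.5) (shape, rate).
Equal-tailed 95% interval: Gamma(11, 24.5) quantiles at 0.025 and 0.975.
Posterior mean ≈ 0.449, SD ≈ 0.135; a Normal approximation gives roughly [0.184, 0.714].
Exact: lower = 0.224; upper = 0.751.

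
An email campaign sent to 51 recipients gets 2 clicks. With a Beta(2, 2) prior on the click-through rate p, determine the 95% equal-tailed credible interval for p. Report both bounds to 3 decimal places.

[0.021, 0.154]

Posterior: Beta(2+2, 2+49) = Beta(4, 51).
Equal-tailed 95% interval: the 0.025 and 0.975 quantiles of Beta(4, 51).
Posterior mean ≈ 0.073, SD ≈ 0.035; a Normal approximation gives roughly [0.005, 0.141].
Exact: F⁻¹(0.025) = 0.021; F⁻¹(0.975) = 0.154.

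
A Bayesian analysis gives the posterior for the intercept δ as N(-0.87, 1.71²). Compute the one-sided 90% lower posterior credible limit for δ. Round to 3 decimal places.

Need L with P(δ ≥ L) = 0.90: L = -0.87 − z_{0.1}·1.71.
z = 1.282; L = -0.87 − 1.282 × 1.71 = -3.061.

-3.061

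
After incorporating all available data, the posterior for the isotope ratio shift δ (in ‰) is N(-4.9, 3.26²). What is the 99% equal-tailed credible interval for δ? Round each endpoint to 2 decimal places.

[-13.30, 3.50]

The posterior is symmetric, so the 99% equal-tailed interval is δ = -4.9 ± z·3.26 with z = 2.576.
Half-width: 2.576 × 3.26 = 8.40.
-4.9 − 8.40 = -13.30; -4.9 + 8.40 = 3.50.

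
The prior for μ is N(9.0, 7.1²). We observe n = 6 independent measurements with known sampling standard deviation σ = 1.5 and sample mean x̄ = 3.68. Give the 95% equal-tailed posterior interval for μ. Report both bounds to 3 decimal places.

Posterior precision = 1/7.1² + 6/1.5² = 0.0198 + 2.6667 = 2.6865, so posterior SD = 0.6101.
Posterior mean = (9.0/7.1² + 6·3.68/1.5²) / 2.6865 = 3.7193.
Interval: 3.7193 ± 1.960 × 0.6101 → [2.523, 4.915].

[2.523, 4.915]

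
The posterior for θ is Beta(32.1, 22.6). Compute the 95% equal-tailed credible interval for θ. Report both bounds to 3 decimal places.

[0.455, 0.713]

Posterior: Beta(32.1, 22.6).
Equal-tailed 95% interval: the 0.025 and 0.975 quantiles of Beta(32.1, 22.6).
Posterior mean ≈ 0.587, SD ≈ 0.066; a Normal approximation gives roughly [0.458, 0.716].
Exact: F⁻¹(0.025) = 0.455; F⁻¹(0.975) = 0.713.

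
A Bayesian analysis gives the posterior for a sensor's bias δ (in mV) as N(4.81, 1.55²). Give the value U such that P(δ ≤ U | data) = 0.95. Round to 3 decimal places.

Need U with P(δ ≤ U) = 0.95: U = 4.81 + z_{0.05}·1.55.
z = 1.645; U = 4.81 + 1.645 × 1.55 = 7.360.

7.360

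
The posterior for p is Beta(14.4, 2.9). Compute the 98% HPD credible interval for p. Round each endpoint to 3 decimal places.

The posterior is unimodal and skewed, so the HPD interval has equal density at both endpoints and is the shortest 98% interval.
Solving f(0.613) = f(0.986) with F(0.986) − F(0.613) = 0.98 gives [0.613, 0.986].
For comparison, the equal-tailed interval is [0.583, 0.974]; the HPD is narrower and shifted toward the mode.

[0.613, 0.986]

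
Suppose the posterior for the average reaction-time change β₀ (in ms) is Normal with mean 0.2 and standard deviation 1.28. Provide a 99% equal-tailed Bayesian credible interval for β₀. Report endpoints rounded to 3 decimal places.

The posterior is symmetric, so the 99% equal-tailed interval is β₀ = 0.2 ± z·1.28 with z = 2.576.
Half-width: 2.576 × 1.28 = 3.297.
0.2 − 3.297 = -3.097; 0.2 + 3.297 = 3.497.

[-3.097, 3.497]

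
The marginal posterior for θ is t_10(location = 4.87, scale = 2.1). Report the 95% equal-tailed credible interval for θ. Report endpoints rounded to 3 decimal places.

[0.191, 9.549]

The t_10 distribution is symmetric; the 95% interval is 4.87 ± t·2.1 with t_{0.975,10} = 2.228.
Half-width: 2.228 × 2.1 = 4.679.
4.87 − 4.679 = 0.191; 4.87 + 4.679 = 9.549.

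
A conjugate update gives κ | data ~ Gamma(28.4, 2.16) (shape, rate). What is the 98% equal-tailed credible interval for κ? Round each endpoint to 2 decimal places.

[8.10, 19.56]

Posterior: Gamma(shape 28.4, rate 2.16).
Equal-tailed 98% interval: Gamma(28.4, 2.16) quantiles at 0.01 and 0.99.
Posterior mean ≈ 13.15, SD ≈ 2.47; a Normal approximation gives roughly [7.41, 18.89].
Exact: lower = 8.10; upper = 19.56.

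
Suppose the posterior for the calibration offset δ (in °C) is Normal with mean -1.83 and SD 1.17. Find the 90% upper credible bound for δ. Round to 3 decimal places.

Need U with P(δ ≤ U) = 0.90: U = -1.83 + z_{0.1}·1.17.
z = 1.282; U = -1.83 + 1.282 × 1.17 = -0.331.

-0.331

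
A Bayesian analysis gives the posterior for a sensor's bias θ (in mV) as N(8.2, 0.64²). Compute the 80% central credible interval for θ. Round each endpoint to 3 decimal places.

The posterior is symmetric, so the 80% equal-tailed interval is θ = 8.2 ± z·0.64 with z = 1.282.
Half-width: 1.282 × 0.64 = 0.820.
8.2 − 0.820 = 7.380; 8.2 + 0.820 = 9.020.

[7.380, 9.020]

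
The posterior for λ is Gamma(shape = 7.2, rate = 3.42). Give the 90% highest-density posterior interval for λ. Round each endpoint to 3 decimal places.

The posterior is unimodal and skewed, so the HPD interval has equal density at both endpoints and is the shortest 90% interval.
Solving f(0.854) = f(3.311) with F(3.311) − F(0.854) = 0.90 gives [0.854, 3.311].
For comparison, the equal-tailed interval is [1.001, 3.540]; the HPD is narrower and shifted toward the mode.

[0.854, 3.311]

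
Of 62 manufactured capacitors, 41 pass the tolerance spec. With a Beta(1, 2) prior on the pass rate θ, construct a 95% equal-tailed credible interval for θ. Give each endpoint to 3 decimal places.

[0.527, 0.757]

Posterior: Beta(1+41, 2+21) = Beta(42, 23).
Equal-tailed 95% interval: the 0.025 and 0.975 quantiles of Beta(42, 23).
Posterior mean ≈ 0.646, SD ≈ 0.059; a Normal approximation gives roughly [0.531, 0.762].
Exact: F⁻¹(0.025) = 0.527; F⁻¹(0.975) = 0.757.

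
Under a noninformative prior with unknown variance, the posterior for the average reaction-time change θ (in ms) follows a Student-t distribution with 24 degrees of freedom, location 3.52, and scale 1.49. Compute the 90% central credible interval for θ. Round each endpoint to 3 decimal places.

[0.971, 6.069]

The t_24 distribution is symmetric; the 90% interval is 3.52 ± t·1.49 with t_{0.95,24} = 1.711.
Half-width: 1.711 × 1.49 = 2.549.
3.52 − 2.549 = 0.971; 3.52 + 2.549 = 6.069.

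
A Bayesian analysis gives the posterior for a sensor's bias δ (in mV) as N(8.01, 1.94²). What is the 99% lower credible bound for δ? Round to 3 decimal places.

3.497

Need L with P(δ ≥ L) = 0.99: L = 8.01 − z_{0.01}·1.94.
z = 2.326; L = 8.01 − 2.326 × 1.94 = 3.497.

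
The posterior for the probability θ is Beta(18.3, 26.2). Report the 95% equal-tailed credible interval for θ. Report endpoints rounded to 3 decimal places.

[0.273, 0.557]

Posterior: Beta(18.3, 26.2).
Equal-tailed 95% interval: the 0.025 and 0.975 quantiles of Beta(18.3, 26.2).
Posterior mean ≈ 0.411, SD ≈ 0.073; a Normal approximation gives roughly [0.268, 0.554].
Exact: F⁻¹(0.025) = 0.273; F⁻¹(0.975) = 0.557.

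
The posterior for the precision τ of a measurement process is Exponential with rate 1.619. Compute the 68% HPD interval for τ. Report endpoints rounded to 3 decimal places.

[0.000, 0.704]

The exponential density is strictly decreasing on [0, ∞), so the HPD interval is anchored at 0: [0, q] with P(τ ≤ q) = 0.68.
q = −ln(1 − 0.68) / 1.619 = 1.1394 / 1.619 = 0.704.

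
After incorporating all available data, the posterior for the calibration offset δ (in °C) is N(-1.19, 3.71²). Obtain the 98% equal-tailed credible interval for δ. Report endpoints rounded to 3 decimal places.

[-9.821, 7.441]

The posterior is symmetric, so the 98% equal-tailed interval is δ = -1.19 ± z·3.71 with z = 2.326.
Half-width: 2.326 × 3.71 = 8.631.
-1.19 − 8.631 = -9.821; -1.19 + 8.631 = 7.441.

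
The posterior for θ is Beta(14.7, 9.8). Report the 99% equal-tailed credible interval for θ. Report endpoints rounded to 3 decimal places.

Posterior: Beta(14.7, 9.8).
Equal-tailed 99% interval: the 0.005 and 0.995 quantiles of Beta(14.7, 9.8).
Posterior mean ≈ 0.600, SD ≈ 0.097; a Normal approximation gives roughly [0.350, 0.850].
Exact: F⁻¹(0.005) = 0.345; F⁻¹(0.995) = 0.826.

[0.345, 0.826]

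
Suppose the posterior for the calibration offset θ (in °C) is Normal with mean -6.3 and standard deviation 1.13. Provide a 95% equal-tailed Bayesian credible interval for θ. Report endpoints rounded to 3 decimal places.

[-8.515, -4.085]

The posterior is symmetric, so the 95% equal-tailed interval is θ = -6.3 ± z·1.13 with z = 1.960.
Half-width: 1.960 × 1.13 = 2.215.
-6.3 − 2.215 = -8.515; -6.3 + 2.215 = -4.085.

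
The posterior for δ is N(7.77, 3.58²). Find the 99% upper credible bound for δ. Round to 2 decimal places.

16.10

Need U with P(δ ≤ U) = 0.99: U = 7.77 + z_{0.01}·3.58.
z = 2.326; U = 7.77 + 2.326 × 3.58 = 16.10.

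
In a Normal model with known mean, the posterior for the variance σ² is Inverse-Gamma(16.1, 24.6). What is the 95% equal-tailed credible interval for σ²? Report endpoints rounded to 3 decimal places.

Inverse-Gamma(16.1, 24.6) quantiles: F⁻¹(0.025) and F⁻¹(0.975).
Equivalently, 1/σ² ~ Gamma(16.1, rate = 24.6); invert its 0.975 and 0.025 quantiles.
Posterior mean ≈ 1.629, SD ≈ 0.434; a Normal approximation gives roughly [0.779, 2.479].
Exact: lower = 0.989; upper = 2.668.

[0.989, 2.668]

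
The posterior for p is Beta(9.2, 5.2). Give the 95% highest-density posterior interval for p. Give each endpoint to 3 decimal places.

The posterior is unimodal and skewed, so the HPD interval has equal density at both endpoints and is the shortest 95% interval.
Solving f(0.400) = f(0.868) with F(0.868) − F(0.400) = 0.95 gives [0.400, 0.868].
For comparison, the equal-tailed interval is [0.385, 0.856]; the HPD is narrower and shifted toward the mode.

[0.400, 0.868]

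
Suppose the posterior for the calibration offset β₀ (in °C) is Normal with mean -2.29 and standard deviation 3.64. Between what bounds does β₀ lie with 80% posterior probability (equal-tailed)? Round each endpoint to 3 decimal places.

[-6.955, 2.375]

The posterior is symmetric, so the 80% equal-tailed interval is β₀ = -2.29 ± z·3.64 with z = 1.282.
Half-width: 1.282 × 3.64 = 4.665.
-2.29 − 4.665 = -6.955; -2.29 + 4.665 = 2.375.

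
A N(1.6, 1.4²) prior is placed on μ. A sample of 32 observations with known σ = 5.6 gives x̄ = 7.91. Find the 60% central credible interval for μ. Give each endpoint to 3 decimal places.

Posterior precision = 1/1.4² + 32/5.6² = 0.5102 + 1.0204 = 1.5306, so posterior SD = 0.8083.
Posterior mean = (1.6/1.4² + 32·7.91/5.6²) / 1.5306 = 5.8067.
Interval: 5.8067 ± 0.842 × 0.8083 → [5.126, 6.487].

[5.126, 6.487]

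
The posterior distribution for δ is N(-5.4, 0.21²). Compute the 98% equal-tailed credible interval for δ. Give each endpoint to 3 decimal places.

The posterior is symmetric, so the 98% equal-tailed interval is δ = -5.4 ± z·0.21 with z = 2.326.
Half-width: 2.326 × 0.21 = 0.489.
-5.4 − 0.489 = -5.889; -5.4 + 0.489 = -4.911.

[-5.889, -4.911]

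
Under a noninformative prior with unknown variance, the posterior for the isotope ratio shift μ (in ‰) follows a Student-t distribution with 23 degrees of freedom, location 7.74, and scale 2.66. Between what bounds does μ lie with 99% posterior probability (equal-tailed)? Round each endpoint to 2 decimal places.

The t_23 distribution is symmetric; the 99% interval is 7.74 ± t·2.66 with t_{0.995,23} = 2.807.
Half-width: 2.807 × 2.66 = 7.47.
7.74 − 7.47 = 0.27; 7.74 + 7.47 = 15.21.

[0.27, 15.21]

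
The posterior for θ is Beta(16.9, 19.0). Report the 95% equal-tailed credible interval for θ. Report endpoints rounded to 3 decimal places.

[0.312, 0.632]

Posterior: Beta(16.9, 19.0).
Equal-tailed 95% interval: the 0.025 and 0.975 quantiles of Beta(16.9, 19.0).
Posterior mean ≈ 0.471, SD ≈ 0.082; a Normal approximation gives roughly [0.310, 0.632].
Exact: F⁻¹(0.025) = 0.312; F⁻¹(0.975) = 0.632.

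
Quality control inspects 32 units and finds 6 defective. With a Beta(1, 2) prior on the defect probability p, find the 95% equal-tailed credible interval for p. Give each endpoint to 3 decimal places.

[0.087, 0.345]

Posterior: Beta(1+6, 2+26) = Beta(7, 28).
Equal-tailed 95% interval: the 0.025 and 0.975 quantiles of Beta(7, 28).
Posterior mean ≈ 0.200, SD ≈ 0.067; a Normal approximation gives roughly [0.069, 0.331].
Exact: F⁻¹(0.025) = 0.087; F⁻¹(0.975) = 0.345.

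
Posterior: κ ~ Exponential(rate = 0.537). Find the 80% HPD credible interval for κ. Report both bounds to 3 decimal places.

The exponential density is strictly decreasing on [0, ∞), so the HPD interval is anchored at 0: [0, q] with P(κ ≤ q) = 0.80.
q = −ln(1 − 0.80) / 0.537 = 1.6094 / 0.537 = 2.997.

[0.000, 2.997]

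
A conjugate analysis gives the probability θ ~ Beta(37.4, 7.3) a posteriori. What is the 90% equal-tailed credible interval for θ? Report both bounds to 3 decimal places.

[0.739, 0.917]

Posterior: Beta(37.4, 7.3).
Equal-tailed 90% interval: the 0.05 and 0.95 quantiles of Beta(37.4, 7.3).
Posterior mean ≈ 0.837, SD ≈ 0.055; a Normal approximation gives roughly [0.747, 0.927].
Exact: F⁻¹(0.05) = 0.739; F⁻¹(0.95) = 0.917.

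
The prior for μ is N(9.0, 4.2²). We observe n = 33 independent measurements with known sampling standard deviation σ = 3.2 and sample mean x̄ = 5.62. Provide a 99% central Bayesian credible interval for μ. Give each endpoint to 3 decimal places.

Posterior precision = 1/4.2² + 33/3.2² = 0.0567 + 3.2227 = 3.2793, so posterior SD = 0.5522.
Posterior mean = (9.0/4.2² + 33·5.62/3.2²) / 3.2793 = 5.6784.
Interval: 5.6784 ± 2.576 × 0.5522 → [4.256, 7.101].

[4.256, 7.101]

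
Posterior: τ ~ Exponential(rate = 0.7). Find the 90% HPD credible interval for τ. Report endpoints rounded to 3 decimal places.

The exponential density is strictly decreasing on [0, ∞), so the HPD interval is anchored at 0: [0, q] with P(τ ≤ q) = 0.90.
q = −ln(1 − 0.90) / 0.7 = 2.3026 / 0.7 = 3.289.

[0.000, 3.289]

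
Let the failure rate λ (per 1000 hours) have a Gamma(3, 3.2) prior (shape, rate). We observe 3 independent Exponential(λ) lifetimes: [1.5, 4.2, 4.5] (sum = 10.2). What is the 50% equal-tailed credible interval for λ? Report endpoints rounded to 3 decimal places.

Posterior: Gamma(3+3, 3.2+10.2) = Gamma(6, 13.4) (shape, rate).
Equal-tailed 50% interval: Gamma(6, 13.4) quantiles at 0.25 and 0.75.
Posterior mean ≈ 0.448, SD ≈ 0.183; a Normal approximation gives roughly [0.324, 0.571].
Exact: lower = 0.315; upper = 0.554.

[0.315, 0.554]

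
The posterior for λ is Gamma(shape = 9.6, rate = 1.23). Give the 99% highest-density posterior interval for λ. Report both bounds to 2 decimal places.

[2.47, 15.14]

The posterior is unimodal and skewed, so the HPD interval has equal density at both endpoints and is the shortest 99% interval.
Solving f(2.47) = f(15.14) with F(15.14) − F(2.47) = 0.99 gives [2.47, 15.14].
For comparison, the equal-tailed interval is [2.83, 15.80]; the HPD is narrower and shifted toward the mode.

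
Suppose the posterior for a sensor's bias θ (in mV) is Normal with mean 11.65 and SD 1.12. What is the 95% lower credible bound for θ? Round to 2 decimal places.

9.81

Need L with P(θ ≥ L) = 0.95: L = 11.65 − z_{0.05}·1.12.
z = 1.645; L = 11.65 − 1.645 × 1.12 = 9.81.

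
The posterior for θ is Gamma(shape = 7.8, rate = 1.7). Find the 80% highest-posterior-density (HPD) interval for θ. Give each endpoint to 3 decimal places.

The posterior is unimodal and skewed, so the HPD interval has equal density at both endpoints and is the shortest 80% interval.
Solving f(2.325) = f(6.333) with F(6.333) − F(2.325) = 0.80 gives [2.325, 6.333].
For comparison, the equal-tailed interval is [2.649, 6.779]; the HPD is narrower and shifted toward the mode.

[2.325, 6.333]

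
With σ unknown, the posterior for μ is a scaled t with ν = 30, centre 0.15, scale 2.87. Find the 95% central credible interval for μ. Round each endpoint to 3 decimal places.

The t_30 distribution is symmetric; the 95% interval is 0.15 ± t·2.87 with t_{0.975,30} = 2.042.
Half-width: 2.042 × 2.87 = 5.861.
0.15 − 5.861 = -5.711; 0.15 + 5.861 = 6.011.

[-5.711, 6.011]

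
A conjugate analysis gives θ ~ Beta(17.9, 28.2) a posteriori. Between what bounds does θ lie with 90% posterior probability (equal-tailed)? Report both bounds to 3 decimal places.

Posterior: Beta(17.9, 28.2).
Equal-tailed 90% interval: the 0.05 and 0.95 quantiles of Beta(17.9, 28.2).
Posterior mean ≈ 0.388, SD ≈ 0.071; a Normal approximation gives roughly [0.271, 0.505].
Exact: F⁻¹(0.05) = 0.274; F⁻¹(0.95) = 0.508.

[0.274, 0.508]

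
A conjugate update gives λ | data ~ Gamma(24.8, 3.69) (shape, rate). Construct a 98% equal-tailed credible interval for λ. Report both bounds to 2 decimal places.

Posterior: Gamma(shape 24.8, rate 3.69).
Equal-tailed 98% interval: Gamma(24.8, 3.69) quantiles at 0.01 and 0.99.
Posterior mean ≈ 6.72, SD ≈ 1.35; a Normal approximation gives roughly [3.58, 9.86].
Exact: lower = 3.98; upper = 10.25.

[3.98, 10.25]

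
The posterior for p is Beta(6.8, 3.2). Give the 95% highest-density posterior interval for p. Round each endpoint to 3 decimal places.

[0.408, 0.933]

The posterior is unimodal and skewed, so the HPD interval has equal density at both endpoints and is the shortest 95% interval.
Solving f(0.408) = f(0.933) with F(0.933) − F(0.408) = 0.95 gives [0.408, 0.933].
For comparison, the equal-tailed interval is [0.379, 0.914]; the HPD is narrower and shifted toward the mode.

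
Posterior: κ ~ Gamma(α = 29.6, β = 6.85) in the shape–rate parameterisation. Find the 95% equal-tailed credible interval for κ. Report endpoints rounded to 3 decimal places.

Posterior: Gamma(shape 29.6, rate 6.85).
Equal-tailed 95% interval: Gamma(29.6, 6.85) quantiles at 0.025 and 0.975.
Posterior mean ≈ 4.321, SD ≈ 0.794; a Normal approximation gives roughly [2.764, 5.878].
Exact: lower = 2.907; upper = 6.011.

[2.907, 6.011]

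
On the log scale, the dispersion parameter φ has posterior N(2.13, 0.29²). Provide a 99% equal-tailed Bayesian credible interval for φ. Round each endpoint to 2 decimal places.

[3.99, 17.76]

On the log scale the 99% interval is 2.13 ± 2.576 × 0.29 = [1.3830, 2.8770].
Exponentiate: [e^1.3830, e^2.8770] = [3.99, 17.76].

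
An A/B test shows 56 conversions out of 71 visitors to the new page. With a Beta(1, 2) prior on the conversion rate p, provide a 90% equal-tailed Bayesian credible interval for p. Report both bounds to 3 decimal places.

Posterior: Beta(1+56, 2+15) = Beta(57, 17).
Equal-tailed 90% interval: the 0.05 and 0.95 quantiles of Beta(57, 17).
Posterior mean ≈ 0.770, SD ≈ 0.049; a Normal approximation gives roughly [0.690, 0.850].
Exact: F⁻¹(0.05) = 0.686; F⁻¹(0.95) = 0.846.

[0.686, 0.846]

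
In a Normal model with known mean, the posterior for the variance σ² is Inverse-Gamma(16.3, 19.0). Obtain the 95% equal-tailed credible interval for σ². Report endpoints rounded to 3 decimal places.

Inverse-Gamma(16.3, 19.0) quantiles: F⁻¹(0.025) and F⁻¹(0.975).
Equivalently, 1/σ² ~ Gamma(16.3, rate = 19.0); invert its 0.975 and 0.025 quantiles.
Posterior mean ≈ 1.242, SD ≈ 0.328; a Normal approximation gives roughly [0.598, 1.885].
Exact: lower = 0.757; upper = 2.027.

[0.757, 2.027]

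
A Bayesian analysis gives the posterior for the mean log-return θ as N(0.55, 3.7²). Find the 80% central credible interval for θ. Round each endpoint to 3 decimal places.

[-4.192, 5.292]

The posterior is symmetric, so the 80% equal-tailed interval is θ = 0.55 ± z·3.7 with z = 1.282.
Half-width: 1.282 × 3.7 = 4.742.
0.55 − 4.742 = -4.192; 0.55 + 4.742 = 5.292.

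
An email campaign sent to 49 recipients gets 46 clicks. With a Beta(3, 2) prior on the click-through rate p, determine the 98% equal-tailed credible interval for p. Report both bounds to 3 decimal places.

[0.796, 0.975]

Posterior: Beta(3+46, 2+3) = Beta(49, 5).
Equal-tailed 98% interval: the 0.01 and 0.99 quantiles of Beta(49, 5).
Posterior mean ≈ 0.907, SD ≈ 0.039; a Normal approximation gives roughly [0.816, 0.998].
Exact: F⁻¹(0.01) = 0.796; F⁻¹(0.99) = 0.975.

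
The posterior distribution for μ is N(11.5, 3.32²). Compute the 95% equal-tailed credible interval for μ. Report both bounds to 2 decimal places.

The posterior is symmetric, so the 95% equal-tailed interval is μ = 11.5 ± z·3.32 with z = 1.960.
Half-width: 1.960 × 3.32 = 6.51.
11.5 − 6.51 = 4.99; 11.5 + 6.51 = 18.01.

[4.99, 18.01]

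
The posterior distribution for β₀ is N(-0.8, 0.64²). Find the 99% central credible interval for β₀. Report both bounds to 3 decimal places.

The posterior is symmetric, so the 99% equal-tailed interval is β₀ = -0.8 ± z·0.64 with z = 2.576.
Half-width: 2.576 × 0.64 = 1.649.
-0.8 − 1.649 = -2.449; -0.8 + 1.649 = 0.849.

[-2.449, 0.849]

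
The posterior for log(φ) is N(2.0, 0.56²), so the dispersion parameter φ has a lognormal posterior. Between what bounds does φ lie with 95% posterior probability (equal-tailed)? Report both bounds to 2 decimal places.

[2.47, 22.14]

On the log scale the 95% interval is 2.0 ± 1.960 × 0.56 = [0.9024, 3.0976].
Exponentiate: [e^0.9024, e^3.0976] = [2.47, 22.14].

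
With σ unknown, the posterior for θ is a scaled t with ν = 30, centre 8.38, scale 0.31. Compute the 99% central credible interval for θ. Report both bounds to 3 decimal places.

[7.528, 9.232]

The t_30 distribution is symmetric; the 99% interval is 8.38 ± t·0.31 with t_{0.995,30} = 2.750.
Half-width: 2.750 × 0.31 = 0.852.
8.38 − 0.852 = 7.528; 8.38 + 0.852 = 9.232.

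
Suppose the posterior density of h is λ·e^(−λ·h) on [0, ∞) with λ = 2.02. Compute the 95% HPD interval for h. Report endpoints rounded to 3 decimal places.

[0.000, 1.483]

The exponential density is strictly decreasing on [0, ∞), so the HPD interval is anchored at 0: [0, q] with P(h ≤ q) = 0.95.
q = −ln(1 − 0.95) / 2.02 = 2.9957 / 2.02 = 1.483.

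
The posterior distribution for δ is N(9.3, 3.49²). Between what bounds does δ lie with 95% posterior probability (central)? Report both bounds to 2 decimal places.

[2.46, 16.14]

The posterior is symmetric, so the 95% equal-tailed interval is δ = 9.3 ± z·3.49 with z = 1.960.
Half-width: 1.960 × 3.49 = 6.84.
9.3 − 6.84 = 2.46; 9.3 + 6.84 = 16.14.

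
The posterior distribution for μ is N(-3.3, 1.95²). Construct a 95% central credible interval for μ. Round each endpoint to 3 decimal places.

[-7.122, 0.522]

The posterior is symmetric, so the 95% equal-tailed interval is μ = -3.3 ± z·1.95 with z = 1.960.
Half-width: 1.960 × 1.95 = 3.822.
-3.3 − 3.822 = -7.122; -3.3 + 3.822 = 0.522.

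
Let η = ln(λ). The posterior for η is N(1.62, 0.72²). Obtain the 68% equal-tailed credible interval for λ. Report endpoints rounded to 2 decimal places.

On the log scale the 68% interval is 1.62 ± 0.994 × 0.72 = [0.9040, 2.3360].
Exponentiate: [e^0.9040, e^2.3360] = [2.47, 10.34].

[2.47, 10.34]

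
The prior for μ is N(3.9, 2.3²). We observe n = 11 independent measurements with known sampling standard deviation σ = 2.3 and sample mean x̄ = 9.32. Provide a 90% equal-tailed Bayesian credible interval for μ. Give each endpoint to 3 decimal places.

Posterior precision = 1/2.3² + 11/2.3² = 0.1890 + 2.0794 = 2.2684, so posterior SD = 0.6640.
Posterior mean = (3.9/2.3² + 11·9.32/2.3²) / 2.2684 = 8.8683.
Interval: 8.8683 ± 1.645 × 0.6640 → [7.776, 9.960].

[7.776, 9.960]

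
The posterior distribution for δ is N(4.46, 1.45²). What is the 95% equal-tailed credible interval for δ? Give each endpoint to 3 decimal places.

[1.618, 7.302]

The posterior is symmetric, so the 95% equal-tailed interval is δ = 4.46 ± z·1.45 with z = 1.960.
Half-width: 1.960 × 1.45 = 2.842.
4.46 − 2.842 = 1.618; 4.46 + 2.842 = 7.302.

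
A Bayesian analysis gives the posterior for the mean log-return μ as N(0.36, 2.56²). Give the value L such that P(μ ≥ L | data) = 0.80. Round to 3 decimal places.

-1.795

Need L with P(μ ≥ L) = 0.80: L = 0.36 − z_{0.2}·2.56.
z = 0.842; L = 0.36 − 0.842 × 2.56 = -1.795.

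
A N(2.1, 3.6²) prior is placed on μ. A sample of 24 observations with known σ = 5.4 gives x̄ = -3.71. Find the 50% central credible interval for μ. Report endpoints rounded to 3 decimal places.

Posterior precision = 1/3.6² + 24/5.4² = 0.0772 + 0.8230 = 0.9002, so posterior SD = 1.0540.
Posterior mean = (2.1/3.6² + 24·-3.71/5.4²) / 0.9002 = -3.2120.
Interval: -3.2120 ± 0.674 × 1.0540 → [-3.923, -2.501].

[-3.923, -2.501]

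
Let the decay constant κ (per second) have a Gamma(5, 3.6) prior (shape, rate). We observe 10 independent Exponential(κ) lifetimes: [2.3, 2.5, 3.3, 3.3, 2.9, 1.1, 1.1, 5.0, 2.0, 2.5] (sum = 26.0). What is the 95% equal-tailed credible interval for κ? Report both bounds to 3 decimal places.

[0.284, 0.794]

Posterior: Gamma(5+10, 3.6+26.0) = Gamma(15, 29.6) (shape, rate).
Equal-tailed 95% interval: Gamma(15, 29.6) quantiles at 0.025 and 0.975.
Posterior mean ≈ 0.507, SD ≈ 0.131; a Normal approximation gives roughly [0.250, 0.763].
Exact: lower = 0.284; upper = 0.794.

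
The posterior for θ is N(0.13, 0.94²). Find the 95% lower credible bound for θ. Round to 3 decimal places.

Need L with P(θ ≥ L) = 0.95: L = 0.13 − z_{0.05}·0.94.
z = 1.645; L = 0.13 − 1.645 × 0.94 = -1.416.

-1.416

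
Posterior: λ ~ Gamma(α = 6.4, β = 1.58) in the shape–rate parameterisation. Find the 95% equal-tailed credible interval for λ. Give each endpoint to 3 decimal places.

[1.546, 7.740]

Posterior: Gamma(shape 6.4, rate 1.58).
Equal-tailed 95% interval: Gamma(6.4, 1.58) quantiles at 0.025 and 0.975.
Posterior mean ≈ 4.051, SD ≈ 1.601; a Normal approximation gives roughly [0.912, 7.189].
Exact: lower = 1.546; upper = 7.740.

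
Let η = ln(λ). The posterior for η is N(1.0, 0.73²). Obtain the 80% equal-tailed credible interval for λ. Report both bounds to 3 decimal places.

[1.067, 6.928]

On the log scale the 80% interval is 1.0 ± 1.282 × 0.73 = [0.0645, 1.9355].
Exponentiate: [e^0.0645, e^1.9355] = [1.067, 6.928].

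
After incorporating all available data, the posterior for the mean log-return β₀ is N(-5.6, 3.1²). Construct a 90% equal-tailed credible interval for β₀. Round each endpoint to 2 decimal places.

The posterior is symmetric, so the 90% equal-tailed interval is β₀ = -5.6 ± z·3.1 with z = 1.645.
Half-width: 1.645 × 3.1 = 5.10.
-5.6 − 5.10 = -10.70; -5.6 + 5.10 = -0.50.

[-10.70, -0.50]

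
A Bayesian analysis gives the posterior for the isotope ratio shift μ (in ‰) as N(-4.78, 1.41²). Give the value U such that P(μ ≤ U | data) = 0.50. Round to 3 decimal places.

Need U with P(μ ≤ U) = 0.50: U = -4.78 + z_{0.5}·1.41.
z = 0.000; U = -4.78 + 0.000 × 1.41 = -4.780.

-4.780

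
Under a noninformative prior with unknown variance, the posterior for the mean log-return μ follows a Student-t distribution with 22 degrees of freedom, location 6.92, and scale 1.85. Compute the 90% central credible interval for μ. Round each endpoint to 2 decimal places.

The t_22 distribution is symmetric; the 90% interval is 6.92 ± t·1.85 with t_{0.95,22} = 1.717.
Half-width: 1.717 × 1.85 = 3.18.
6.92 − 3.18 = 3.74; 6.92 + 3.18 = 10.10.

[3.74, 10.10]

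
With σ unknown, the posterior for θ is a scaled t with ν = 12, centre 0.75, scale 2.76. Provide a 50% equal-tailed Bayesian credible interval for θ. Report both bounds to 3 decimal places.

The t_12 distribution is symmetric; the 50% interval is 0.75 ± t·2.76 with t_{0.75,12} = 0.695.
Half-width: 0.695 × 2.76 = 1.920.
0.75 − 1.920 = -1.170; 0.75 + 1.920 = 2.670.

[-1.170, 2.670]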